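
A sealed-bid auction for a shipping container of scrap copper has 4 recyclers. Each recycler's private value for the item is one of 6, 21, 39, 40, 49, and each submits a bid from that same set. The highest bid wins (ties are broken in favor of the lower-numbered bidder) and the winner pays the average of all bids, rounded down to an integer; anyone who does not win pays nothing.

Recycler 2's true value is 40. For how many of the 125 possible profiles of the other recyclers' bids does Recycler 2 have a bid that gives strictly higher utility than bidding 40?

44

Others bid (6, 6, 6): truth gives 26; bid 21 gives 31 > 26. Violating.
Others bid (6, 6, 21): truth gives 22; bid 21 gives 27 > 22. Violating.
Others bid (6, 6, 49): truth gives 0; bid 49 gives 13 > 0. Violating.
Others bid (6, 21, 6): truth gives 22; bid 21 gives 27 > 22. Violating.
Others bid (6, 6, 39): truth gives 18; no alternative beats it.
Others bid (6, 6, 40): truth gives 17; no alternative beats it.
(Checking all 125 profiles: 44 have a profitable deviation, 81 do not.)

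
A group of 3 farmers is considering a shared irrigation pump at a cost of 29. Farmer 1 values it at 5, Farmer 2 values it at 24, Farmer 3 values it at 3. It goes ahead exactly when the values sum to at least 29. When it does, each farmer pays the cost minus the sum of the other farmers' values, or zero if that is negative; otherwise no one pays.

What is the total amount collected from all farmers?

23

Total value 32 ≥ cost 29, so it is built.
Farmer 1: others sum to 27; max(0, 29 - 27) = 2.
Farmer 2: others sum to 8; max(0, 29 - 8) = 21.
Farmer 3: others sum to 29; max(0, 29 - 29) = 0.
Total collected = 2 + 21 + 0 = 23.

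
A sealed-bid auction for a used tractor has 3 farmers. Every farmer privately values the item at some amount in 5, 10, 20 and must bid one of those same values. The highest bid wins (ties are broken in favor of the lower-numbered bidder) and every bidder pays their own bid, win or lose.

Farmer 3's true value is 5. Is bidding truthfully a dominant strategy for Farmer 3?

Yes

Check each profile of the others' bids and compare truth against every alternative bid.
Others bid (5, 10): truth gives -5, best alternative gives -10.
Others bid (5, 20): truth gives -5, best alternative gives -10.
Others bid (10, 5): truth gives -5, best alternative gives -10.
Others bid (10, 10): truth gives -5, best alternative gives -10.
Others bid (10, 20): truth gives -5, best alternative gives -10.
Others bid (20, 5): truth gives -5, best alternative gives -10.
(Remaining 3 profiles checked similarly; truth is weakly best in each.)
In every case the truthful bid is at least as good as any alternative, so it is a dominant strategy.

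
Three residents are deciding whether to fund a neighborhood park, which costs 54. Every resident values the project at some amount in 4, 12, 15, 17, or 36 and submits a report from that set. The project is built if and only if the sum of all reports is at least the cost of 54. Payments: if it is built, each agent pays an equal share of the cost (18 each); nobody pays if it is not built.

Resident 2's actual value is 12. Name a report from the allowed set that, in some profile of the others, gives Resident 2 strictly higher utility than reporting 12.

4

Suppose Resident 1 reports 12 and Resident 3 reports 36.
Report 12: project built, pays 18, utility 12 - 18 = -6.
Report 4: project not built, utility 0.
So reporting 4 beats truth here (0 > -6).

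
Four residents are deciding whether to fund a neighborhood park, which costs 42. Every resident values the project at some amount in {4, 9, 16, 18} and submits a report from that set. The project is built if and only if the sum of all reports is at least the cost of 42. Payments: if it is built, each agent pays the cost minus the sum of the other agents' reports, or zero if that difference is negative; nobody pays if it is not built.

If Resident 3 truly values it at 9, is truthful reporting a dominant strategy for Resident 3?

Check each profile of the others' reports and compare truth against every alternative report.
Others report (9, 16, 18): truth gives 9, best alternative gives 9.
Others report (9, 18, 16): truth gives 9, best alternative gives 9.
Others report (9, 18, 18): truth gives 9, best alternative gives 9.
Others report (16, 9, 18): truth gives 9, best alternative gives 9.
Others report (16, 16, 16): truth gives 9, best alternative gives 9.
Others report (16, 16, 18): truth gives 9, best alternative gives 9.
(Remaining 58 profiles checked similarly; truth is weakly best in each.)
In every case the truthful report is at least as good as any alternative, so it is a dominant strategy.

Yes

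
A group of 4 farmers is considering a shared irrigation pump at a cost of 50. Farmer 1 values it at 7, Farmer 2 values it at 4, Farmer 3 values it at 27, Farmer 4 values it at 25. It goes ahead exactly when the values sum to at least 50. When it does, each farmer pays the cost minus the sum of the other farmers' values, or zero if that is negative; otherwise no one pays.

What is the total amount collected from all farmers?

26

Total value 63 ≥ cost 50, so it is built.
Farmer 1: others sum to 56; max(0, 50 - 56) = 0.
Farmer 2: others sum to 59; max(0, 50 - 59) = 0.
Farmer 3: others sum to 36; max(0, 50 - 36) = 14.
Farmer 4: others sum to 38; max(0, 50 - 38) = 12.
Total collected = 0 + 0 + 14 + 12 = 26.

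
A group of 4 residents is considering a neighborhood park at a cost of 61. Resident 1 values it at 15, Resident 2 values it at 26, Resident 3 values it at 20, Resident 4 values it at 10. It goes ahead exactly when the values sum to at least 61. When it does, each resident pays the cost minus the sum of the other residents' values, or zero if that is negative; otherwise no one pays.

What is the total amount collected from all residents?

31

Total value 71 ≥ cost 61, so it is built.
Resident 1: others sum to 56; max(0, 61 - 56) = 5.
Resident 2: others sum to 45; max(0, 61 - 45) = 16.
Resident 3: others sum to 51; max(0, 61 - 51) = 10.
Resident 4: others sum to 61; max(0, 61 - 61) = 0.
Total collected = 5 + 16 + 10 + 0 = 31.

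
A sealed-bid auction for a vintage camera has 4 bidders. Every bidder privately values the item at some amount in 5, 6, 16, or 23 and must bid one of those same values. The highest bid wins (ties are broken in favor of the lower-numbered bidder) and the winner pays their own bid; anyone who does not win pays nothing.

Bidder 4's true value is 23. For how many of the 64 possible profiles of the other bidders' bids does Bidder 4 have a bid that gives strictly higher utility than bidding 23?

Others bid (5, 5, 5): truth gives 0; bid 6 gives 17 > 0. Violating.
Others bid (5, 5, 6): truth gives 0; bid 16 gives 7 > 0. Violating.
Others bid (5, 6, 5): truth gives 0; bid 16 gives 7 > 0. Violating.
Others bid (5, 6, 6): truth gives 0; bid 16 gives 7 > 0. Violating.
Others bid (5, 5, 16): truth gives 0; no alternative beats it.
Others bid (5, 5, 23): truth gives 0; no alternative beats it.
(Checking all 64 profiles: 8 have a profitable deviation, 56 do not.)

8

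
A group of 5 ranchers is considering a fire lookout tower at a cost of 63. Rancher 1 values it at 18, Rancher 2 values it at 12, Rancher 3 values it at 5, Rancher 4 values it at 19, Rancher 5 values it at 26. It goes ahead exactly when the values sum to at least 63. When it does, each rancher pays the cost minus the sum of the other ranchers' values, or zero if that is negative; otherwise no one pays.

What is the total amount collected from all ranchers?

Total value 80 ≥ cost 63, so it is built.
Rancher 1: others sum to 62; max(0, 63 - 62) = 1.
Rancher 2: others sum to 68; max(0, 63 - 68) = 0.
Rancher 3: others sum to 75; max(0, 63 - 75) = 0.
Rancher 4: others sum to 61; max(0, 63 - 61) = 2.
Rancher 5: others sum to 54; max(0, 63 - 54) = 9.
Total collected = 1 + 0 + 0 + 2 + 9 = 12.

12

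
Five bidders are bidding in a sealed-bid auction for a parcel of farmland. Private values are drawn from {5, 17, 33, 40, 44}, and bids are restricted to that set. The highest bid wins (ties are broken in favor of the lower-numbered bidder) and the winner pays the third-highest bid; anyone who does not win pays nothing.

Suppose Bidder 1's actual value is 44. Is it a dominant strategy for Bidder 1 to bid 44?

Yes

Check each profile of the others' bids and compare truth against every alternative bid.
Others bid (5, 5, 5, 44): truth gives 39, best alternative gives 0.
Others bid (5, 5, 44, 5): truth gives 39, best alternative gives 0.
Others bid (5, 44, 5, 5): truth gives 39, best alternative gives 0.
Others bid (44, 5, 5, 5): truth gives 39, best alternative gives 0.
Others bid (5, 5, 17, 44): truth gives 27, best alternative gives 0.
Others bid (5, 5, 44, 17): truth gives 27, best alternative gives 0.
(Remaining 619 profiles checked similarly; truth is weakly best in each.)
In every case the truthful bid is at least as good as any alternative, so it is a dominant strategy.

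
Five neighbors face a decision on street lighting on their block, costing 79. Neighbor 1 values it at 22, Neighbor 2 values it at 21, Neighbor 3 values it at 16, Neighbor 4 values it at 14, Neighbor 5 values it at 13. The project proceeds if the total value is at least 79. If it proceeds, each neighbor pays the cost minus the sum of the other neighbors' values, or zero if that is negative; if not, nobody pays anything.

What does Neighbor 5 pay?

Total value 86 ≥ cost 79, so the project is built.
The other neighbors' values sum to 73.
Cost minus that sum is 79 - 73 = 6.

6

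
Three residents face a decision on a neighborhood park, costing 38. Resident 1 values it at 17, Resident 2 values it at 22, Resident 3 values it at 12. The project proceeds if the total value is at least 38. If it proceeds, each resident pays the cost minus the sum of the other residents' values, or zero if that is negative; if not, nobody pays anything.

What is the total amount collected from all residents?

Total value 51 ≥ cost 38, so it is built.
Resident 1: others sum to 34; max(0, 38 - 34) = 4.
Resident 2: others sum to 29; max(0, 38 - 29) = 9.
Resident 3: others sum to 39; max(0, 38 - 39) = 0.
Total collected = 4 + 9 + 0 = 13.

13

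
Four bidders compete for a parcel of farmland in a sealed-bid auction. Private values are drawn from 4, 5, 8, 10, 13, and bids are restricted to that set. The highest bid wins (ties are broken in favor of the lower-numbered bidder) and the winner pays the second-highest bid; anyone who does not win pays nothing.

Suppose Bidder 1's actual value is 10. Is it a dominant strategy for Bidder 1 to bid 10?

Check each profile of the others' bids and compare truth against every alternative bid.
Others bid (4, 4, 4): truth gives 6, best alternative gives 6.
Others bid (4, 4, 5): truth gives 5, best alternative gives 5.
Others bid (4, 5, 4): truth gives 5, best alternative gives 5.
Others bid (4, 5, 5): truth gives 5, best alternative gives 5.
Others bid (5, 4, 4): truth gives 5, best alternative gives 5.
Others bid (5, 4, 5): truth gives 5, best alternative gives 5.
(Remaining 119 profiles checked similarly; truth is weakly best in each.)
In every case the truthful bid is at least as good as any alternative, so it is a dominant strategy.

Yes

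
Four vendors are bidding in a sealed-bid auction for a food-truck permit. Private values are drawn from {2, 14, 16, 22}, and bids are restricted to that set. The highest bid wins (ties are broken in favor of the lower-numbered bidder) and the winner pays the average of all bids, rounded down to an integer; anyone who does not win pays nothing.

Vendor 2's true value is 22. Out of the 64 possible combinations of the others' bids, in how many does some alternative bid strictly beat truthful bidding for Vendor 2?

18

Others bid (2, 2, 2): truth gives 15; bid 14 gives 17 > 15. Violating.
Others bid (2, 2, 14): truth gives 12; bid 14 gives 14 > 12. Violating.
Others bid (2, 2, 16): truth gives 12; bid 16 gives 13 > 12. Violating.
Others bid (2, 14, 2): truth gives 12; bid 14 gives 14 > 12. Violating.
Others bid (2, 2, 22): truth gives 10; no alternative beats it.
Others bid (2, 14, 22): truth gives 7; no alternative beats it.
(Checking all 64 profiles: 18 have a profitable deviation, 46 do not.)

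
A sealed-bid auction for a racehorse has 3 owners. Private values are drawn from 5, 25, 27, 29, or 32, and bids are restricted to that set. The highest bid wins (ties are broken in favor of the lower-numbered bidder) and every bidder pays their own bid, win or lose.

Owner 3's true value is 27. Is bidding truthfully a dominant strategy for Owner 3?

No

Consider the case where Owner 1 bids 5 and Owner 2 bids 5.
Truthful bid 27: wins, pays 27, utility 27 - 27 = 0.
Bid 25 instead: wins, pays 25, utility 27 - 25 = 2.
Since 2 > 0, bidding 25 is strictly better here, so truthful bidding is not dominant.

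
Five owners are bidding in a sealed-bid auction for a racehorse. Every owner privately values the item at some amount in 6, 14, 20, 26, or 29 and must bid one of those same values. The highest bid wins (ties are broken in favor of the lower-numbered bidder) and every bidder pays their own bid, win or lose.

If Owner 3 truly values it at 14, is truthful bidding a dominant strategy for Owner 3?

No

Consider the case where Owner 1 bids 6, Owner 2 bids 6, Owner 4 bids 6 and Owner 5 bids 20.
Truthful bid 14: loses but pays 14, utility -14.
Bid 6 instead: loses but pays 6, utility -6.
Since -6 > -14, bidding 6 is strictly better here, so truthful bidding is not dominant.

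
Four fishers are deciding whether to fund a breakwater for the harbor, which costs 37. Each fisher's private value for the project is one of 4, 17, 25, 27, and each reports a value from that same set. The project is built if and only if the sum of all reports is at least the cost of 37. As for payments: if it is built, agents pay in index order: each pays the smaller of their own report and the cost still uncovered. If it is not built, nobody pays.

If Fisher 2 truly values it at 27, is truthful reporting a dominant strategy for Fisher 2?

Consider the case where Fisher 1 reports 4, Fisher 3 reports 4 and Fisher 4 reports 4.
Truthful report 27: project built, pays 27, utility 27 - 27 = 0.
Report 25 instead: project built, pays 25, utility 27 - 25 = 2.
Since 2 > 0, reporting 25 is strictly better here, so truthful reporting is not dominant.

No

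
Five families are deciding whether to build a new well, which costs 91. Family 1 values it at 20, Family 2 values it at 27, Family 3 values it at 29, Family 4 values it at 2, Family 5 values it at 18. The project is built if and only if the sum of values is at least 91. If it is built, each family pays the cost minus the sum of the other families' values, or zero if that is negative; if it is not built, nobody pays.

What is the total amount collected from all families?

74

Total value 96 ≥ cost 91, so it is built.
Family 1: others sum to 76; max(0, 91 - 76) = 15.
Family 2: others sum to 69; max(0, 91 - 69) = 22.
Family 3: others sum to 67; max(0, 91 - 67) = 24.
Family 4: others sum to 94; max(0, 91 - 94) = 0.
Family 5: others sum to 78; max(0, 91 - 78) = 13.
Total collected = 15 + 22 + 24 + 0 + 13 = 74.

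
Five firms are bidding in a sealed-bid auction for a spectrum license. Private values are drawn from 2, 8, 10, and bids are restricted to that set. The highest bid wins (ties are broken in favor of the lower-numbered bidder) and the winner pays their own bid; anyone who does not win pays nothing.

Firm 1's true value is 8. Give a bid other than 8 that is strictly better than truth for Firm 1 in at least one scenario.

Suppose Firm 2 bids 2, Firm 3 bids 2, Firm 4 bids 2 and Firm 5 bids 2.
Bid 8: wins, pays 8, utility 8 - 8 = 0.
Bid 2: wins, pays 2, utility 8 - 2 = 6.
So bidding 2 beats truth here (6 > 0).

2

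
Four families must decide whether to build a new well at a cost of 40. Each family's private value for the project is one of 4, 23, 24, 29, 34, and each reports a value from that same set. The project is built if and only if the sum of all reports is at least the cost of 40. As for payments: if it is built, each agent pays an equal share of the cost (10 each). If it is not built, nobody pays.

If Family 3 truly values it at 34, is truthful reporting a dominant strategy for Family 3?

Check each profile of the others' reports and compare truth against every alternative report.
Others report (4, 4, 4): truth gives 24, best alternative gives 24.
Others report (4, 4, 23): truth gives 24, best alternative gives 24.
Others report (4, 4, 24): truth gives 24, best alternative gives 24.
Others report (4, 4, 29): truth gives 24, best alternative gives 24.
Others report (4, 4, 34): truth gives 24, best alternative gives 24.
Others report (4, 23, 4): truth gives 24, best alternative gives 24.
(Remaining 119 profiles checked similarly; truth is weakly best in each.)
In every case the truthful report is at least as good as any alternative, so it is a dominant strategy.

Yes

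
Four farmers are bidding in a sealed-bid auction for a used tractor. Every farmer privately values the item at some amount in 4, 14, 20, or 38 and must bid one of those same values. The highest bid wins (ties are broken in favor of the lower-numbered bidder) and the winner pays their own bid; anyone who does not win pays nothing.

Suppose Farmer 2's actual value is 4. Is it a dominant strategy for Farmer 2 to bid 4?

Check each profile of the others' bids and compare truth against every alternative bid.
Others bid (4, 4, 4): truth gives 0, best alternative gives -10.
Others bid (4, 4, 14): truth gives 0, best alternative gives -10.
Others bid (4, 14, 4): truth gives 0, best alternative gives -10.
Others bid (4, 14, 14): truth gives 0, best alternative gives -10.
Others bid (4, 4, 20): truth gives 0, best alternative gives 0.
Others bid (4, 4, 38): truth gives 0, best alternative gives 0.
(Remaining 58 profiles checked similarly; truth is weakly best in each.)
In every case the truthful bid is at least as good as any alternative, so it is a dominant strategy.

Yes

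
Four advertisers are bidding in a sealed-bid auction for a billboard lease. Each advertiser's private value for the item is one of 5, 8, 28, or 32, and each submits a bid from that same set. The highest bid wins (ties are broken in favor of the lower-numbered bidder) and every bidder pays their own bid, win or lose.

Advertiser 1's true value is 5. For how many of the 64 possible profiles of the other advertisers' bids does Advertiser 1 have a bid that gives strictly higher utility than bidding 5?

Others bid (5, 5, 8): truth gives -5; bid 8 gives -3 > -5. Violating.
Others bid (5, 8, 5): truth gives -5; bid 8 gives -3 > -5. Violating.
Others bid (5, 8, 8): truth gives -5; bid 8 gives -3 > -5. Violating.
Others bid (8, 5, 5): truth gives -5; bid 8 gives -3 > -5. Violating.
Others bid (5, 5, 5): truth gives 0; no alternative beats it.
Others bid (5, 5, 28): truth gives -5; no alternative beats it.
(Checking all 64 profiles: 7 have a profitable deviation, 57 do not.)

7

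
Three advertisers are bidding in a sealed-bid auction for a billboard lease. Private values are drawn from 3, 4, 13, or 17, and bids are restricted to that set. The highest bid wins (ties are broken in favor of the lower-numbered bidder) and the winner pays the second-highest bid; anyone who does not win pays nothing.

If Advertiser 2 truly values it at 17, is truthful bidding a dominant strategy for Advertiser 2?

Check each profile of the others' bids and compare truth against every alternative bid.
Others bid (13, 3): truth gives 4, best alternative gives 0.
Others bid (13, 4): truth gives 4, best alternative gives 0.
Others bid (13, 13): truth gives 4, best alternative gives 0.
Others bid (3, 3): truth gives 14, best alternative gives 14.
Others bid (3, 4): truth gives 13, best alternative gives 13.
Others bid (4, 3): truth gives 13, best alternative gives 13.
(Remaining 10 profiles checked similarly; truth is weakly best in each.)
In every case the truthful bid is at least as good as any alternative, so it is a dominant strategy.

Yes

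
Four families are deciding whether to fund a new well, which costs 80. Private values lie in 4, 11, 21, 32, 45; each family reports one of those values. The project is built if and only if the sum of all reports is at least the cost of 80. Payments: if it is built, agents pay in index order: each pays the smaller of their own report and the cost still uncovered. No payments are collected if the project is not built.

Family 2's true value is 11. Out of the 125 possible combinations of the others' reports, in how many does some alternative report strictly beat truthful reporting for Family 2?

Others report (4, 32, 45): truth gives 0; report 4 gives 7 > 0. Violating.
Others report (4, 45, 32): truth gives 0; report 4 gives 7 > 0. Violating.
Others report (4, 45, 45): truth gives 0; report 4 gives 7 > 0. Violating.
Others report (11, 21, 45): truth gives 0; report 4 gives 7 > 0. Violating.
Others report (4, 4, 4): truth gives 0; no alternative beats it.
Others report (4, 4, 11): truth gives 0; no alternative beats it.
(Checking all 125 profiles: 47 have a profitable deviation, 78 do not.)

47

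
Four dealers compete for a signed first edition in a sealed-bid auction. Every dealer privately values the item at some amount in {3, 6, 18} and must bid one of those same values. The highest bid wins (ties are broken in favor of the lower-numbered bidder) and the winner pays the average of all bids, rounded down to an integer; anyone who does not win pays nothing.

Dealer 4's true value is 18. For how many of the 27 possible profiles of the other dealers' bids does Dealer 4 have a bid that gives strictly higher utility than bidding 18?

Others bid (3, 3, 3): truth gives 12; bid 6 gives 15 > 12. Violating.
Others bid (3, 3, 6): truth gives 11; no alternative beats it.
Others bid (3, 3, 18): truth gives 0; no alternative beats it.
(Checking all 27 profiles: 1 has a profitable deviation, 26 do not.)

1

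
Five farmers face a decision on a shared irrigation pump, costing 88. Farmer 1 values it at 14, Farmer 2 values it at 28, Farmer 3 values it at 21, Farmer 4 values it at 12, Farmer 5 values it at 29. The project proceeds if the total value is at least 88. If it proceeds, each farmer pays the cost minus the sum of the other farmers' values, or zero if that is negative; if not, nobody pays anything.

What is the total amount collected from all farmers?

30

Total value 104 ≥ cost 88, so it is built.
Farmer 1: others sum to 90; max(0, 88 - 90) = 0.
Farmer 2: others sum to 76; max(0, 88 - 76) = 12.
Farmer 3: others sum to 83; max(0, 88 - 83) = 5.
Farmer 4: others sum to 92; max(0, 88 - 92) = 0.
Farmer 5: others sum to 75; max(0, 88 - 75) = 13.
Total collected = 0 + 12 + 5 + 0 + 13 = 30.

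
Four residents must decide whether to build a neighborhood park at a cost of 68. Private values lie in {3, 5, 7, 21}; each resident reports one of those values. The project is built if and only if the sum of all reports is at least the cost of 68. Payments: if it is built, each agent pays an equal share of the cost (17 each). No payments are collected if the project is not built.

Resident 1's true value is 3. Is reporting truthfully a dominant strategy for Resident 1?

Check each profile of the others' reports and compare truth against every alternative report.
Others report (21, 21, 21): truth gives 0, best alternative gives -14.
Others report (3, 3, 3): truth gives 0, best alternative gives 0.
Others report (3, 3, 5): truth gives 0, best alternative gives 0.
Others report (3, 3, 7): truth gives 0, best alternative gives 0.
Others report (3, 3, 21): truth gives 0, best alternative gives 0.
Others report (3, 5, 3): truth gives 0, best alternative gives 0.
(Remaining 58 profiles checked similarly; truth is weakly best in each.)
In every case the truthful report is at least as good as any alternative, so it is a dominant strategy.

Yes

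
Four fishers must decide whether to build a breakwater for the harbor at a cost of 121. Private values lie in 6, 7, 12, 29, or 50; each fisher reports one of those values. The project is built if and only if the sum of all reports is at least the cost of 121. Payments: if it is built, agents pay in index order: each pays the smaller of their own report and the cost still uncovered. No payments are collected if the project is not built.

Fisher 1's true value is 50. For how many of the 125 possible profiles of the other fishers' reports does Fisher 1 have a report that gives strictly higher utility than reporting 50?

Others report (6, 50, 50): truth gives 0; report 29 gives 21 > 0. Violating.
Others report (7, 50, 50): truth gives 0; report 29 gives 21 > 0. Violating.
Others report (12, 50, 50): truth gives 0; report 12 gives 38 > 0. Violating.
Others report (29, 29, 50): truth gives 0; report 29 gives 21 > 0. Violating.
Others report (6, 6, 6): truth gives 0; no alternative beats it.
Others report (6, 6, 7): truth gives 0; no alternative beats it.
(Checking all 125 profiles: 16 have a profitable deviation, 109 do not.)

16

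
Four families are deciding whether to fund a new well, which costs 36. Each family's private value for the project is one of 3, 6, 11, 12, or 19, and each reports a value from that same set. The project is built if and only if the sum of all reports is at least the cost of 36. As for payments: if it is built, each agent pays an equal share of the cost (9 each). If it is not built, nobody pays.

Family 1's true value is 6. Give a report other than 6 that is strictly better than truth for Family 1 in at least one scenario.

3

Suppose Family 2 reports 6, Family 3 reports 6 and Family 4 reports 19.
Report 6: project built, pays 9, utility 6 - 9 = -3.
Report 3: project not built, utility 0.
So reporting 3 beats truth here (0 > -3).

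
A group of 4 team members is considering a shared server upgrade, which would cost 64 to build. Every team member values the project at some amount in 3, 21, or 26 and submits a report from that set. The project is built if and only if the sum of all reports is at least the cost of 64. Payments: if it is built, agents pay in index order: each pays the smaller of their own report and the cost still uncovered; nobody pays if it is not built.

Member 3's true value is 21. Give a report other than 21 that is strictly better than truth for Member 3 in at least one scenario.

Suppose Member 1 reports 21, Member 2 reports 21 and Member 4 reports 21.
Report 21: project built, pays 21, utility 21 - 21 = 0.
Report 3: project built, pays 3, utility 21 - 3 = 18.
So reporting 3 beats truth here (18 > 0).

3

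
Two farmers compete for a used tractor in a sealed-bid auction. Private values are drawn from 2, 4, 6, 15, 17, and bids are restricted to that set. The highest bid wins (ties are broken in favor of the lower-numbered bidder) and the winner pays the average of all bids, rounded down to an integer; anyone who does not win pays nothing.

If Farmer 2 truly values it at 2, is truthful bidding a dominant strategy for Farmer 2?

Yes

Check each profile of the others' bids and compare truth against every alternative bid.
Others bid (2): truth gives 0, best alternative gives -1.
Others bid (4): truth gives 0, best alternative gives 0.
Others bid (6): truth gives 0, best alternative gives 0.
Others bid (15): truth gives 0, best alternative gives 0.
Others bid (17): truth gives 0, best alternative gives 0.
In every case the truthful bid is at least as good as any alternative, so it is a dominant strategy.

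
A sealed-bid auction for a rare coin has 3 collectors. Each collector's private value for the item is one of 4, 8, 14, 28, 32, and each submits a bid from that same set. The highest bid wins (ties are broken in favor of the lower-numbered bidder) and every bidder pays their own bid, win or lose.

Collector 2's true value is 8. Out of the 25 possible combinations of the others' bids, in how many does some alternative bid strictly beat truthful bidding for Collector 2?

23

Others bid (4, 14): truth gives -8; bid 4 gives -4 > -8. Violating.
Others bid (4, 28): truth gives -8; bid 4 gives -4 > -8. Violating.
Others bid (4, 32): truth gives -8; bid 4 gives -4 > -8. Violating.
Others bid (8, 4): truth gives -8; bid 4 gives -4 > -8. Violating.
Others bid (4, 4): truth gives 0; no alternative beats it.
Others bid (4, 8): truth gives 0; no alternative beats it.
(Checking all 25 profiles: 23 have a profitable deviation, 2 do not.)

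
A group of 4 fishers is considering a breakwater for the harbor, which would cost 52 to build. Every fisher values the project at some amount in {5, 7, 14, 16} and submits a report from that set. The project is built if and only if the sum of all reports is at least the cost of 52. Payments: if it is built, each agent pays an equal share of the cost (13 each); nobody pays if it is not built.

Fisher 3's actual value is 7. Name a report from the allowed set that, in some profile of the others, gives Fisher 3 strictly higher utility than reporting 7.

Suppose Fisher 1 reports 14, Fisher 2 reports 16 and Fisher 4 reports 16.
Report 7: project built, pays 13, utility 7 - 13 = -6.
Report 5: project not built, utility 0.
So reporting 5 beats truth here (0 > -6).

5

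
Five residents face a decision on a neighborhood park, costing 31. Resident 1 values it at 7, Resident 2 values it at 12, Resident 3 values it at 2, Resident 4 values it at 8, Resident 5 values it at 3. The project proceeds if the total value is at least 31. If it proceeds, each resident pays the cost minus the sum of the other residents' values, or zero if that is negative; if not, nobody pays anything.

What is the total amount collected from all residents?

27

Total value 32 ≥ cost 31, so it is built.
Resident 1: others sum to 25; max(0, 31 - 25) = 6.
Resident 2: others sum to 20; max(0, 31 - 20) = 11.
Resident 3: others sum to 30; max(0, 31 - 30) = 1.
Resident 4: others sum to 24; max(0, 31 - 24) = 7.
Resident 5: others sum to 29; max(0, 31 - 29) = 2.
Total collected = 6 + 11 + 1 + 7 + 2 = 27.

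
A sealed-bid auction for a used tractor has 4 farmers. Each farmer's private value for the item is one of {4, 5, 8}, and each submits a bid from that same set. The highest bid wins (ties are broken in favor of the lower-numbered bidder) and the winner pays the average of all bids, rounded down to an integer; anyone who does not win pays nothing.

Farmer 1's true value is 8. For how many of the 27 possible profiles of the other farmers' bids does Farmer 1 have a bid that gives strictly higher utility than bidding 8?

Others bid (4, 4, 4): truth gives 3; bid 4 gives 4 > 3. Violating.
Others bid (4, 4, 5): truth gives 3; bid 5 gives 4 > 3. Violating.
Others bid (4, 5, 4): truth gives 3; bid 5 gives 4 > 3. Violating.
Others bid (4, 5, 5): truth gives 3; bid 5 gives 4 > 3. Violating.
Others bid (4, 4, 8): truth gives 2; no alternative beats it.
Others bid (4, 5, 8): truth gives 2; no alternative beats it.
(Checking all 27 profiles: 7 have a profitable deviation, 20 do not.)

7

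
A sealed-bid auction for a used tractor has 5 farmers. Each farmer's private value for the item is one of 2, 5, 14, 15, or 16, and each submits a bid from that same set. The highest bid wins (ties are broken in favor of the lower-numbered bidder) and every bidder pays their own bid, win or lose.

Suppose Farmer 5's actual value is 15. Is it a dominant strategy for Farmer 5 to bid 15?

No

Consider the case where Farmer 1 bids 2, Farmer 2 bids 2, Farmer 3 bids 2 and Farmer 4 bids 2.
Truthful bid 15: wins, pays 15, utility 15 - 15 = 0.
Bid 5 instead: wins, pays 5, utility 15 - 5 = 10.
Since 10 > 0, bidding 5 is strictly better here, so truthful bidding is not dominant.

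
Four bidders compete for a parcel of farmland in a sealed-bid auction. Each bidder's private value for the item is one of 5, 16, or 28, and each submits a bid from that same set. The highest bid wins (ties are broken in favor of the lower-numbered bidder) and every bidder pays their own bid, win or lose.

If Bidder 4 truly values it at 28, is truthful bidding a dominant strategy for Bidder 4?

No

Consider the case where Bidder 1 bids 5, Bidder 2 bids 5 and Bidder 3 bids 5.
Truthful bid 28: wins, pays 28, utility 28 - 28 = 0.
Bid 16 instead: wins, pays 16, utility 28 - 16 = 12.
Since 12 > 0, bidding 16 is strictly better here, so truthful bidding is not dominant.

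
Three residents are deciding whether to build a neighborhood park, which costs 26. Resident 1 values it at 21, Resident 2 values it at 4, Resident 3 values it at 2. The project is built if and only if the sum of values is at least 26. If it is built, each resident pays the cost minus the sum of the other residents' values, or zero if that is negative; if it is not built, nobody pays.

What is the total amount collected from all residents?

24

Total value 27 ≥ cost 26, so it is built.
Resident 1: others sum to 6; max(0, 26 - 6) = 20.
Resident 2: others sum to 23; max(0, 26 - 23) = 3.
Resident 3: others sum to 25; max(0, 26 - 25) = 1.
Total collected = 20 + 3 + 1 = 24.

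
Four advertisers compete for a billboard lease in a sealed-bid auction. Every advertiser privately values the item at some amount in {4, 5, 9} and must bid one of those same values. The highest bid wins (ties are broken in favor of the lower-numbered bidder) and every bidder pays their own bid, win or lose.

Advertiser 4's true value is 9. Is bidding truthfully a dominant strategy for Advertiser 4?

Consider the case where Advertiser 1 bids 4, Advertiser 2 bids 4 and Advertiser 3 bids 4.
Truthful bid 9: wins, pays 9, utility 9 - 9 = 0.
Bid 5 instead: wins, pays 5, utility 9 - 5 = 4.
Since 4 > 0, bidding 5 is strictly better here, so truthful bidding is not dominant.

No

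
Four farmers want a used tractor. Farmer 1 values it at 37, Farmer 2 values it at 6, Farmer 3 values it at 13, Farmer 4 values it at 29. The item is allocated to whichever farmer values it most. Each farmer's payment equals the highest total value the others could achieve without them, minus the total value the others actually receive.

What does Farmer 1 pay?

Farmer 1 has the highest value and receives the item.
Without Farmer 1, the item would go to the next-highest value, 29, so the others could achieve 29.
With Farmer 1 present and winning, the others receive nothing, so their total is 0.
Payment = 29 - 0 = 29.

29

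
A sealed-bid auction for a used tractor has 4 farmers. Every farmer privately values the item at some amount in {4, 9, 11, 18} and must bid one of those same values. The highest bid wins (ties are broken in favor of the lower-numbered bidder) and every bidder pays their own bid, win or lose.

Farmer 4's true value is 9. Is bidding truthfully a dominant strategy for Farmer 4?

Consider the case where Farmer 1 bids 4, Farmer 2 bids 4 and Farmer 3 bids 9.
Truthful bid 9: loses but pays 9, utility -9.
Bid 4 instead: loses but pays 4, utility -4.
Since -4 > -9, bidding 4 is strictly better here, so truthful bidding is not dominant.

No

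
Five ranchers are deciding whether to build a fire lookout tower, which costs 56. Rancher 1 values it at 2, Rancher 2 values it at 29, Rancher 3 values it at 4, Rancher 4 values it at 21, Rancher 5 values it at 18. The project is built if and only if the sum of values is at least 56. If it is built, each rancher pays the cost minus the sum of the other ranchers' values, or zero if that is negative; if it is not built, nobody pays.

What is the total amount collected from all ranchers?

14

Total value 74 ≥ cost 56, so it is built.
Rancher 1: others sum to 72; max(0, 56 - 72) = 0.
Rancher 2: others sum to 45; max(0, 56 - 45) = 11.
Rancher 3: others sum to 70; max(0, 56 - 70) = 0.
Rancher 4: others sum to 53; max(0, 56 - 53) = 3.
Rancher 5: others sum to 56; max(0, 56 - 56) = 0.
Total collected = 0 + 11 + 0 + 3 + 0 = 14.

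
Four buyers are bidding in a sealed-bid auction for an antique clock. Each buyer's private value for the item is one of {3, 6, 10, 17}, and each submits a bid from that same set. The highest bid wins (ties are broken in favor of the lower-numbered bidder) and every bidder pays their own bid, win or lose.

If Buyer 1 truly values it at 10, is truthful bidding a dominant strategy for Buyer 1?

No

Consider the case where Buyer 2 bids 3, Buyer 3 bids 3 and Buyer 4 bids 3.
Truthful bid 10: wins, pays 10, utility 10 - 10 = 0.
Bid 3 instead: wins, pays 3, utility 10 - 3 = 7.
Since 7 > 0, bidding 3 is strictly better here, so truthful bidding is not dominant.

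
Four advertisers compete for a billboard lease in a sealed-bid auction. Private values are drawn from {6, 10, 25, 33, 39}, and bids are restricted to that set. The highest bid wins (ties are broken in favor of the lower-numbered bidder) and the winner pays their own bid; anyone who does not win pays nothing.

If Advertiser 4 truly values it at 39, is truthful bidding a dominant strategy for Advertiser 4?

No

Consider the case where Advertiser 1 bids 6, Advertiser 2 bids 6 and Advertiser 3 bids 6.
Truthful bid 39: wins, pays 39, utility 39 - 39 = 0.
Bid 10 instead: wins, pays 10, utility 39 - 10 = 29.
Since 29 > 0, bidding 10 is strictly better here, so truthful bidding is not dominant.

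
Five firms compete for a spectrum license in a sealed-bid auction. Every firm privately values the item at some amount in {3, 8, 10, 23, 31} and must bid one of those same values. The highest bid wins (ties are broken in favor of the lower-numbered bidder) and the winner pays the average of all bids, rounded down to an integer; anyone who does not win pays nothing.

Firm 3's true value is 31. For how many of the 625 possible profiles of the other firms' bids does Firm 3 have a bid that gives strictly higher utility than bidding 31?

Others bid (3, 3, 3, 3): truth gives 23; bid 8 gives 27 > 23. Violating.
Others bid (3, 3, 3, 8): truth gives 22; bid 8 gives 26 > 22. Violating.
Others bid (3, 3, 3, 10): truth gives 21; bid 10 gives 26 > 21. Violating.
Others bid (3, 3, 3, 23): truth gives 19; bid 23 gives 20 > 19. Violating.
Others bid (3, 3, 3, 31): truth gives 17; no alternative beats it.
Others bid (3, 3, 8, 31): truth gives 16; no alternative beats it.
(Checking all 625 profiles: 144 have a profitable deviation, 481 do not.)

144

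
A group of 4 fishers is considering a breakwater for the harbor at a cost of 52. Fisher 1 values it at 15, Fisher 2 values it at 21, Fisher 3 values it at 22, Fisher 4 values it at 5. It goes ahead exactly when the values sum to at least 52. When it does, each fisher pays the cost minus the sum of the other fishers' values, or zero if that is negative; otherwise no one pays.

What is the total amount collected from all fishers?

Total value 63 ≥ cost 52, so it is built.
Fisher 1: others sum to 48; max(0, 52 - 48) = 4.
Fisher 2: others sum to 42; max(0, 52 - 42) = 10.
Fisher 3: others sum to 41; max(0, 52 - 41) = 11.
Fisher 4: others sum to 58; max(0, 52 - 58) = 0.
Total collected = 4 + 10 + 11 + 0 = 25.

25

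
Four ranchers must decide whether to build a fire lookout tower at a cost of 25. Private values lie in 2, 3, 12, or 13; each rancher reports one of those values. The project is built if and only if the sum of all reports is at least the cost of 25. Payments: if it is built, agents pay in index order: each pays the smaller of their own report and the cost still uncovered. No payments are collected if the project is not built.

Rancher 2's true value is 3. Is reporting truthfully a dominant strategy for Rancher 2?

Consider the case where Rancher 1 reports 2, Rancher 3 reports 12 and Rancher 4 reports 12.
Truthful report 3: project built, pays 3, utility 3 - 3 = 0.
Report 2 instead: project built, pays 2, utility 3 - 2 = 1.
Since 1 > 0, reporting 2 is strictly better here, so truthful reporting is not dominant.

No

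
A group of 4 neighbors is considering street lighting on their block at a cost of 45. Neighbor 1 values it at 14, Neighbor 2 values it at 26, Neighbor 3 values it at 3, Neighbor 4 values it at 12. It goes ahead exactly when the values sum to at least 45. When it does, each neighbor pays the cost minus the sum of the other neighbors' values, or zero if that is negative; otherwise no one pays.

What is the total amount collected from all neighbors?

22

Total value 55 ≥ cost 45, so it is built.
Neighbor 1: others sum to 41; max(0, 45 - 41) = 4.
Neighbor 2: others sum to 29; max(0, 45 - 29) = 16.
Neighbor 3: others sum to 52; max(0, 45 - 52) = 0.
Neighbor 4: others sum to 43; max(0, 45 - 43) = 2.
Total collected = 4 + 16 + 0 + 2 = 22.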